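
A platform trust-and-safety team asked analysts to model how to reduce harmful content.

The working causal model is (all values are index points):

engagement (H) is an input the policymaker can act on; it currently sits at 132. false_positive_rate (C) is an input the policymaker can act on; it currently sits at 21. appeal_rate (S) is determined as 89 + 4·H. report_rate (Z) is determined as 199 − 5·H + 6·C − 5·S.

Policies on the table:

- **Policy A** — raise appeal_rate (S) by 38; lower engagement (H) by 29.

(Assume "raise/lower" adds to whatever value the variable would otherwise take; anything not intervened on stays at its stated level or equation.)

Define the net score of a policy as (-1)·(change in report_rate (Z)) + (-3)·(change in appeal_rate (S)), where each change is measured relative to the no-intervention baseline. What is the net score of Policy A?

Baseline:
  H = 132
  C = 21
  S = 89 + 4·132 = 617
  Z = 199 − 5·132 + 6·21 − 5·617 = -3420
Policy A (S + 38, H − 29):
  H = 132 − 29 = 103
  C = 21
  S = 89 + 4·103 (+38 from intervention) = 539
  Z = 199 − 5·103 + 6·21 − 5·539 = -2885
ΔZ = -2885 − (-3420) = 535; ΔS = 539 − 617 = -78
Score = (-1)·535 + (-3)·(-78) = -301

-301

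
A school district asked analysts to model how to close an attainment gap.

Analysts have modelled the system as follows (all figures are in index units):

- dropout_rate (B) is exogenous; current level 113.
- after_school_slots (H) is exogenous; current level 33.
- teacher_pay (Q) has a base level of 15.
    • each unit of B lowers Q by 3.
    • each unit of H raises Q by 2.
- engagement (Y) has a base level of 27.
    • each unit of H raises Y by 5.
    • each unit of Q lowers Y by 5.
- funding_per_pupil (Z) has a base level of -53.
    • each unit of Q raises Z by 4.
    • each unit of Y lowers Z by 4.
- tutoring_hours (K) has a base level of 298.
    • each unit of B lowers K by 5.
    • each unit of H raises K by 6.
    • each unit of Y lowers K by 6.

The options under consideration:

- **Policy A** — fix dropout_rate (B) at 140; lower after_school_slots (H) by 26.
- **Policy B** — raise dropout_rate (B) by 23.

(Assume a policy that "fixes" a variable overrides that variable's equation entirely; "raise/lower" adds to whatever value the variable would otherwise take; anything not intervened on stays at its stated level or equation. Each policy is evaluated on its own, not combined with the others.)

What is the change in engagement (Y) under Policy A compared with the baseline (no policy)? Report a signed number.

535

Baseline:
  B = 113
  H = 33
  Q = 15 − 3·113 + 2·33 = -258
  Y = 27 + 5·33 − 5·(-258) = 1482
Policy A (B := 140, H − 26):
  B = 140
  H = 33 − 26 = 7
  Q = 15 − 3·140 + 2·7 = -391
  Y = 27 + 5·7 − 5·(-391) = 2017
Change in Y: 2017 − 1482 = 535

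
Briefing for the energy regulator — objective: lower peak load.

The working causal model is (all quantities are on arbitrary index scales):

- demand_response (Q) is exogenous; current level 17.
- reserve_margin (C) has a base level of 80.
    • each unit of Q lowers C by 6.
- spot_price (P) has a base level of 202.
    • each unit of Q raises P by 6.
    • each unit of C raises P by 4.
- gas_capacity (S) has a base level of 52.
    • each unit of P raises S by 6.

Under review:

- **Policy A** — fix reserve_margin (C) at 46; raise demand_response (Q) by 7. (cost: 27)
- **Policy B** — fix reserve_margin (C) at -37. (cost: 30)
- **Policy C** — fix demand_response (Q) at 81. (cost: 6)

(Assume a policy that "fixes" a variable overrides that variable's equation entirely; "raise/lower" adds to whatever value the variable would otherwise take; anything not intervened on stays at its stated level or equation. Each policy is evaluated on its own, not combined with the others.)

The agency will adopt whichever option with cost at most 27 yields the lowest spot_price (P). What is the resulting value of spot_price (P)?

-936

Policy A (C := 46, Q + 7):
  Q = 17 + 7 = 24
  C = 46
  P = 202 + 6·24 + 4·46 = 530
Policy C (Q := 81):
  Q = 81
  C = 80 − 6·81 = -406
  P = 202 + 6·81 + 4·(-406) = -936
Comparing — Policy A: P=530, Policy C: P=-936. Lowest is -936 (Policy C).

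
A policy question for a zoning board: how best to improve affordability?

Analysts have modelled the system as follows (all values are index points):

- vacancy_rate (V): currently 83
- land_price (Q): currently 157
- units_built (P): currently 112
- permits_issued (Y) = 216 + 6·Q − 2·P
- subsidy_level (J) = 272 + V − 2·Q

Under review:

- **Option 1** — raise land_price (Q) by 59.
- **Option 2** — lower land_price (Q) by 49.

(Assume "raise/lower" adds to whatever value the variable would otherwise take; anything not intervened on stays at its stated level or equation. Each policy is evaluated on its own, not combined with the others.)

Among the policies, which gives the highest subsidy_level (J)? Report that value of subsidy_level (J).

Option 1 (Q + 59):
  V = 83
  Q = 157 + 59 = 216
  J = 272 + 83 − 2·216 = -77
Option 2 (Q − 49):
  V = 83
  Q = 157 − 49 = 108
  J = 272 + 83 − 2·108 = 139
Comparing — Option 1: J=-77, Option 2: J=139. Highest is 139 (Option 2).

139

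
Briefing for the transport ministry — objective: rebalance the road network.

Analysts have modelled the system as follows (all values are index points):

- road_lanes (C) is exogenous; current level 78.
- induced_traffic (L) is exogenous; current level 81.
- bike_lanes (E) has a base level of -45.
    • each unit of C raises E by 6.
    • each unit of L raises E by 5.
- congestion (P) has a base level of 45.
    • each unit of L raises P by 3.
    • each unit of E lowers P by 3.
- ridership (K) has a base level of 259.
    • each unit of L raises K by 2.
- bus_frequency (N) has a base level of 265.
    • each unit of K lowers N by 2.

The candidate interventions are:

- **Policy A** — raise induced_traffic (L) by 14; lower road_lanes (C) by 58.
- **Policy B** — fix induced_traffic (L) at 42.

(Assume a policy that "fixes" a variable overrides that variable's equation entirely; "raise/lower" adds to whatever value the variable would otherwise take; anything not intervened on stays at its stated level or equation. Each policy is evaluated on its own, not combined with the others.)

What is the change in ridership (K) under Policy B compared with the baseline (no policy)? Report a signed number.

Baseline:
  L = 81
  K = 259 + 2·81 = 421
Policy B (L := 42):
  L = 42
  K = 259 + 2·42 = 343
Change in K: 343 − 421 = -78

-78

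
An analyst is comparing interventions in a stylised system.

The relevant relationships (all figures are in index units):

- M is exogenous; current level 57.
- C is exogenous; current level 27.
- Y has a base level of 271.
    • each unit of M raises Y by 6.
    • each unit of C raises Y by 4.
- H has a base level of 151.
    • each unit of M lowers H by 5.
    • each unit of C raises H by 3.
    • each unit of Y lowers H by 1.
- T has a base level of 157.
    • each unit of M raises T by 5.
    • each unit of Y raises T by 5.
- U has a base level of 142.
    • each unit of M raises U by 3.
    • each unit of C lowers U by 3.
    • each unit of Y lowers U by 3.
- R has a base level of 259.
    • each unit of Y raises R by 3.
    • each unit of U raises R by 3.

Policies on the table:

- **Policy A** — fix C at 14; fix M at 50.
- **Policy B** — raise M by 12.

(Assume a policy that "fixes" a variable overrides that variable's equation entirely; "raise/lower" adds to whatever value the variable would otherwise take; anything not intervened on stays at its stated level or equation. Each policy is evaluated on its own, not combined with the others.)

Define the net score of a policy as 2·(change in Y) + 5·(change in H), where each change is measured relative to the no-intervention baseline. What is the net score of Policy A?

262

Baseline:
  M = 57
  C = 27
  Y = 271 + 6·57 + 4·27 = 721
  H = 151 − 5·57 + 3·27 − 721 = -774
Policy A (C := 14, M := 50):
  M = 50
  C = 14
  Y = 271 + 6·50 + 4·14 = 627
  H = 151 − 5·50 + 3·14 − 627 = -684
ΔY = 627 − 721 = -94; ΔH = -684 − (-774) = 90
Score = 2·(-94) + 5·90 = 262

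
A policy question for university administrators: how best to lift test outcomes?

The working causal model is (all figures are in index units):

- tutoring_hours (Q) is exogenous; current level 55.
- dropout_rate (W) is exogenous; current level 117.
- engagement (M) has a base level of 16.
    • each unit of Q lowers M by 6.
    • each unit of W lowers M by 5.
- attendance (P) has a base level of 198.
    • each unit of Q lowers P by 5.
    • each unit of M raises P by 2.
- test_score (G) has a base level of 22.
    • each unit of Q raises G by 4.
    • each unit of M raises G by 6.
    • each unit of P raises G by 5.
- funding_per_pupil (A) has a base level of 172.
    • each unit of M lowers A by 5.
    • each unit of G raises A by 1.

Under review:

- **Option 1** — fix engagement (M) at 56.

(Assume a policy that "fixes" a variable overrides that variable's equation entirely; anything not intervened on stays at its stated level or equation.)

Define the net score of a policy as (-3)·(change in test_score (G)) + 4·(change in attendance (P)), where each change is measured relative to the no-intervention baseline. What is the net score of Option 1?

-38200

Baseline:
  Q = 55
  W = 117
  M = 16 − 6·55 − 5·117 = -899
  P = 198 − 5·55 + 2·(-899) = -1875
  G = 22 + 4·55 + 6·(-899) + 5·(-1875) = -14527
Option 1 (M := 56):
  Q = 55
  W = 117
  M = 56
  P = 198 − 5·55 + 2·56 = 35
  G = 22 + 4·55 + 6·56 + 5·35 = 753
ΔG = 753 − (-14527) = 15280; ΔP = 35 − (-1875) = 1910
Score = (-3)·15280 + 4·1910 = -38200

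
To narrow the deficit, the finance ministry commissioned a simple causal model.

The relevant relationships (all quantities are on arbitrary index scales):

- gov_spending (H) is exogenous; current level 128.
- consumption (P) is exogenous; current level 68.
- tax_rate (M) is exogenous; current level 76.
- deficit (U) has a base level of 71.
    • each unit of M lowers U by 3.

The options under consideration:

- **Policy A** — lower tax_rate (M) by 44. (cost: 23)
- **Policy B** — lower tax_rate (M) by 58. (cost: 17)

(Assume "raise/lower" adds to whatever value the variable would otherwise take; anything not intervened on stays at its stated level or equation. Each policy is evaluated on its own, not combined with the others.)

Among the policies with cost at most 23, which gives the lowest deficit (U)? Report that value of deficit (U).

-25

Policy A (M − 44):
  M = 76 − 44 = 32
  U = 71 − 3·32 = -25
Policy B (M − 58):
  M = 76 − 58 = 18
  U = 71 − 3·18 = 17
Comparing — Policy A: U=-25, Policy B: U=17. Lowest is -25 (Policy A).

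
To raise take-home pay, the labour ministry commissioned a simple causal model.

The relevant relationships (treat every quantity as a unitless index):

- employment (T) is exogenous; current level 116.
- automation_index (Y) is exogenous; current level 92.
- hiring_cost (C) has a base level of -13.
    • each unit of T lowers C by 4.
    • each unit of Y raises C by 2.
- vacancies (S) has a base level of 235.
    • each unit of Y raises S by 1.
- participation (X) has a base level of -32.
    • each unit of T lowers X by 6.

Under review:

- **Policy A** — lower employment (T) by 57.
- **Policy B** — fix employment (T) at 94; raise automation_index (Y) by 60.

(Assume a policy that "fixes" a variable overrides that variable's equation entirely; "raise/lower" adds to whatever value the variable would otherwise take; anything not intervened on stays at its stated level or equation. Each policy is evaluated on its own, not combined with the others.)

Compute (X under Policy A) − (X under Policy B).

210

Policy A (T − 57):
  T = 116 − 57 = 59
  X = -32 − 6·59 = -386
Policy B (T := 94, Y + 60):
  T = 94
  X = -32 − 6·94 = -596
X: -386 − (-596) = 210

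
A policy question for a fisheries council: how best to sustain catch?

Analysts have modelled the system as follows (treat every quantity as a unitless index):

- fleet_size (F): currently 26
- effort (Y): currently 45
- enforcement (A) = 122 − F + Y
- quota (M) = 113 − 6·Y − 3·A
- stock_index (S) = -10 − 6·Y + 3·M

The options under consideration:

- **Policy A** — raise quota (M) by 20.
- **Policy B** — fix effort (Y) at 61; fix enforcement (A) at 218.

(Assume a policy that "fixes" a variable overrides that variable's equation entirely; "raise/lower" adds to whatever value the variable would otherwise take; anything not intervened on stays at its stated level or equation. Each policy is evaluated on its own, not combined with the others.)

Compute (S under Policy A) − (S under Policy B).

Policy A (M + 20):
  F = 26
  Y = 45
  A = 122 − 26 + 45 = 141
  M = 113 − 6·45 − 3·141 (+20 from intervention) = -560
  S = -10 − 6·45 + 3·(-560) = -1960
Policy B (Y := 61, A := 218):
  F = 26
  Y = 61
  A = 218
  M = 113 − 6·61 − 3·218 = -907
  S = -10 − 6·61 + 3·(-907) = -3097
S: -1960 − (-3097) = 1137

1137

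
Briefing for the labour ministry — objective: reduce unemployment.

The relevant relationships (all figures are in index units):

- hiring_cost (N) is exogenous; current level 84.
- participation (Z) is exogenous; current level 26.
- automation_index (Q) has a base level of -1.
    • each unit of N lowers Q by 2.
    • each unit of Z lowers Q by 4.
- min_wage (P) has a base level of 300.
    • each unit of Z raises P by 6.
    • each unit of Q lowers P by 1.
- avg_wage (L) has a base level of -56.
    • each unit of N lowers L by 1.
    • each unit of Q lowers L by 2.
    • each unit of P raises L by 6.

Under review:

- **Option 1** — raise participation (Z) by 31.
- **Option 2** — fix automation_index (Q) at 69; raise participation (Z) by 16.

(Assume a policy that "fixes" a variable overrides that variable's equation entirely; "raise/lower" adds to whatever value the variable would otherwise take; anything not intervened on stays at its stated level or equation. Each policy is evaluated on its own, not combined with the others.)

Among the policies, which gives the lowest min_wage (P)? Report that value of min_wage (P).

483

Option 1 (Z + 31):
  N = 84
  Z = 26 + 31 = 57
  Q = -1 − 2·84 − 4·57 = -397
  P = 300 + 6·57 − (-397) = 1039
Option 2 (Q := 69, Z + 16):
  N = 84
  Z = 26 + 16 = 42
  Q = 69
  P = 300 + 6·42 − 69 = 483
Comparing — Option 1: P=1039, Option 2: P=483. Lowest is 483 (Option 2).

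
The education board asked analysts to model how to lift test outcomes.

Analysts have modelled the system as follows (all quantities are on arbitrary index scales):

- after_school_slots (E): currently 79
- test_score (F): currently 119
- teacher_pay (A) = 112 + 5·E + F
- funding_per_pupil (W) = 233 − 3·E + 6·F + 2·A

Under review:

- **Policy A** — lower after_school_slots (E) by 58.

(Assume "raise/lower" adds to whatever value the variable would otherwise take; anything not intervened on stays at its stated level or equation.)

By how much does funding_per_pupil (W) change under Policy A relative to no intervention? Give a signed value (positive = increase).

-406

Baseline:
  E = 79
  F = 119
  A = 112 + 5·79 + 119 = 626
  W = 233 − 3·79 + 6·119 + 2·626 = 1962
Policy A (E − 58):
  E = 79 − 58 = 21
  F = 119
  A = 112 + 5·21 + 119 = 336
  W = 233 − 3·21 + 6·119 + 2·336 = 1556
Change in W: 1556 − 1962 = -406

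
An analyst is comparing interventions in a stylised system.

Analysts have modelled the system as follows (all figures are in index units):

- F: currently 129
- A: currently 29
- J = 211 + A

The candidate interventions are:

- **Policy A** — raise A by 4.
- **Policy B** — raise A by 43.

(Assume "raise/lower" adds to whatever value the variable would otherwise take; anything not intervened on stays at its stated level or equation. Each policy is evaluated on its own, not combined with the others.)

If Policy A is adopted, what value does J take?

244

Policy A (A + 4):
  A = 29 + 4 = 33
  J = 211 + 33 = 244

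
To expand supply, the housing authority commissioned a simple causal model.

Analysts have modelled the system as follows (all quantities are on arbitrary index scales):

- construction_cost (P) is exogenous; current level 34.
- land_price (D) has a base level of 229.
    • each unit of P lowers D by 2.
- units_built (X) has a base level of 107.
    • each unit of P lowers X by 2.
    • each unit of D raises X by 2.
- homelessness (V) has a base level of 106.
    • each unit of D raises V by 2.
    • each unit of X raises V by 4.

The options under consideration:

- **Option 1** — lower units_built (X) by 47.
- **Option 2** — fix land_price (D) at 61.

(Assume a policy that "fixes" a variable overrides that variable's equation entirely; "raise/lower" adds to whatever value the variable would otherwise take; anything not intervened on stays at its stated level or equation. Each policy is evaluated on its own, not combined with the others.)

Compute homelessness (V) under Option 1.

Option 1 (X − 47):
  P = 34
  D = 229 − 2·34 = 161
  X = 107 − 2·34 + 2·161 (−47 from intervention) = 314
  V = 106 + 2·161 + 4·314 = 1684

1684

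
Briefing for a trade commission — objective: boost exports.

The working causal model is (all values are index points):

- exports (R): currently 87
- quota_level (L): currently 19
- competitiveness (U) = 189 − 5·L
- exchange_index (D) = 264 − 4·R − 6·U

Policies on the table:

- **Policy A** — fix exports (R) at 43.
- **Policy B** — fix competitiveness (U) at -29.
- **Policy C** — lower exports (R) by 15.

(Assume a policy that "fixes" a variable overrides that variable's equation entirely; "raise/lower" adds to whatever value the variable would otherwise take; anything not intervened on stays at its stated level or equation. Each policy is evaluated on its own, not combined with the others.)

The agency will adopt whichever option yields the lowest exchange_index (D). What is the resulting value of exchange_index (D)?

Policy A (R := 43):
  R = 43
  L = 19
  U = 189 − 5·19 = 94
  D = 264 − 4·43 − 6·94 = -472
Policy B (U := -29):
  R = 87
  L = 19
  U = -29
  D = 264 − 4·87 − 6·(-29) = 90
Policy C (R − 15):
  R = 87 − 15 = 72
  L = 19
  U = 189 − 5·19 = 94
  D = 264 − 4·72 − 6·94 = -588
Comparing — Policy A: D=-472, Policy B: D=90, Policy C: D=-588. Lowest is -588 (Policy C).

-588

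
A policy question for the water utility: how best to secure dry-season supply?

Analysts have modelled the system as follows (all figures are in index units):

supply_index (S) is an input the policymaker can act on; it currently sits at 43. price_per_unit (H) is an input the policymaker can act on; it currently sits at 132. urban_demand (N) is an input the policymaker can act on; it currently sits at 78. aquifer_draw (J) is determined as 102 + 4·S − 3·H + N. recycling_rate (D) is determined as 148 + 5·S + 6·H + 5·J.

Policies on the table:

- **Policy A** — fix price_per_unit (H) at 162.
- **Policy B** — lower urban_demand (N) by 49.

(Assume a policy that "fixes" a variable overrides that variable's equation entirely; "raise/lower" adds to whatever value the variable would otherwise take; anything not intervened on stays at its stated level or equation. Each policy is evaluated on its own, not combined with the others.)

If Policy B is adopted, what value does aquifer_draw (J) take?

-93

Policy B (N − 49):
  S = 43
  H = 132
  N = 78 − 49 = 29
  J = 102 + 4·43 − 3·132 + 29 = -93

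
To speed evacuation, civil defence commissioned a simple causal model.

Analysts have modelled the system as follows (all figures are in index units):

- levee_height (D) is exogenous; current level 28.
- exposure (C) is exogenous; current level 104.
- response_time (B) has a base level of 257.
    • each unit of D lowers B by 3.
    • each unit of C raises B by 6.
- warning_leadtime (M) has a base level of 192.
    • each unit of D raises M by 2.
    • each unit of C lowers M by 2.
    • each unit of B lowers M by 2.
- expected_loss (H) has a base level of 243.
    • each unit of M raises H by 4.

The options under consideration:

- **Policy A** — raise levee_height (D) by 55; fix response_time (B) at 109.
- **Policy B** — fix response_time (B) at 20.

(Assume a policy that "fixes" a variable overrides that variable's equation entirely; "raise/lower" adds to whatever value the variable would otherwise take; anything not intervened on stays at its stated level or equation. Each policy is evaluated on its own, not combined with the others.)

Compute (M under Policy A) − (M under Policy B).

-68

Policy A (D + 55, B := 109):
  D = 28 + 55 = 83
  C = 104
  B = 109
  M = 192 + 2·83 − 2·104 − 2·109 = -68
Policy B (B := 20):
  D = 28
  C = 104
  B = 20
  M = 192 + 2·28 − 2·104 − 2·20 = 0
M: -68 − 0 = -68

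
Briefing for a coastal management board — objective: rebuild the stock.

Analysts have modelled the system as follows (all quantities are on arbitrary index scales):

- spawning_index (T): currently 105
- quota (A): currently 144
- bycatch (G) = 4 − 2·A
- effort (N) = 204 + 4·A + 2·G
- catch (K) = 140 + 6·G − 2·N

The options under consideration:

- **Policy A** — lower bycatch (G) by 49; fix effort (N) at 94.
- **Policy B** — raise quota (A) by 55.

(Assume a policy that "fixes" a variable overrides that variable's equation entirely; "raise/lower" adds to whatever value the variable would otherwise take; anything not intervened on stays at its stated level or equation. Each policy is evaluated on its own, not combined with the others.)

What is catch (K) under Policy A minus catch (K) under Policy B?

Policy A (G − 49, N := 94):
  A = 144
  G = 4 − 2·144 (−49 from intervention) = -333
  N = 94
  K = 140 + 6·(-333) − 2·94 = -2046
Policy B (A + 55):
  A = 144 + 55 = 199
  G = 4 − 2·199 = -394
  N = 204 + 4·199 + 2·(-394) = 212
  K = 140 + 6·(-394) − 2·212 = -2648
K: -2046 − (-2648) = 602

602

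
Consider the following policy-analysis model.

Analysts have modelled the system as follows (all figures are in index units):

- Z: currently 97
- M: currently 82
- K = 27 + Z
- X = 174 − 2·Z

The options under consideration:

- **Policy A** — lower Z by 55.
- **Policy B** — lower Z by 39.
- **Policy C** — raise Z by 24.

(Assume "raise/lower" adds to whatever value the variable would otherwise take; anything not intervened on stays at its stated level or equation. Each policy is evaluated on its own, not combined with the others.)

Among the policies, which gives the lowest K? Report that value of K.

69

Policy A (Z − 55):
  Z = 97 − 55 = 42
  K = 27 + 42 = 69
Policy B (Z − 39):
  Z = 97 − 39 = 58
  K = 27 + 58 = 85
Policy C (Z + 24):
  Z = 97 + 24 = 121
  K = 27 + 121 = 148
Comparing — Policy A: K=69, Policy B: K=85, Policy C: K=148. Lowest is 69 (Policy A).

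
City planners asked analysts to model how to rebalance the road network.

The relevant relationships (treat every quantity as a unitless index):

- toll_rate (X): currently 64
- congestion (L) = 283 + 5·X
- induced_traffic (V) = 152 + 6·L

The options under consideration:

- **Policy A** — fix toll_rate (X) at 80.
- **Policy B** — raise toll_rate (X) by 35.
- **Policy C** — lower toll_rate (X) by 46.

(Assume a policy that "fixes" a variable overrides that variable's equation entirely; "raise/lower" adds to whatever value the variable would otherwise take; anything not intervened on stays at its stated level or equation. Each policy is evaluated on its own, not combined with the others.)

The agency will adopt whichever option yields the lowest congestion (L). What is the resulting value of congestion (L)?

373

Policy A (X := 80):
  X = 80
  L = 283 + 5·80 = 683
Policy B (X + 35):
  X = 64 + 35 = 99
  L = 283 + 5·99 = 778
Policy C (X − 46):
  X = 64 − 46 = 18
  L = 283 + 5·18 = 373
Comparing — Policy A: L=683, Policy B: L=778, Policy C: L=373. Lowest is 373 (Policy C).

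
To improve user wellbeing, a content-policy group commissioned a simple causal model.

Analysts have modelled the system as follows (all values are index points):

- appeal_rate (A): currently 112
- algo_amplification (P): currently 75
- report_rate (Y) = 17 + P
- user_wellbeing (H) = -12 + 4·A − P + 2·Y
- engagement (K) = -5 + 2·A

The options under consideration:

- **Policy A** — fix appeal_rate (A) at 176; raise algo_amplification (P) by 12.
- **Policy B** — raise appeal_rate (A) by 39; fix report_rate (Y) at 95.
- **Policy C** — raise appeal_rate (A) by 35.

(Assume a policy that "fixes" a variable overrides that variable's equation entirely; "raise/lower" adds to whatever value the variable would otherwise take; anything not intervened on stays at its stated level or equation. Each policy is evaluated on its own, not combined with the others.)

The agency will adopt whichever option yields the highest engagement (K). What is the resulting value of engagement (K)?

Policy A (A := 176, P + 12):
  A = 176
  K = -5 + 2·176 = 347
Policy B (A + 39, Y := 95):
  A = 112 + 39 = 151
  K = -5 + 2·151 = 297
Policy C (A + 35):
  A = 112 + 35 = 147
  K = -5 + 2·147 = 289
Comparing — Policy A: K=347, Policy B: K=297, Policy C: K=289. Highest is 347 (Policy A).

347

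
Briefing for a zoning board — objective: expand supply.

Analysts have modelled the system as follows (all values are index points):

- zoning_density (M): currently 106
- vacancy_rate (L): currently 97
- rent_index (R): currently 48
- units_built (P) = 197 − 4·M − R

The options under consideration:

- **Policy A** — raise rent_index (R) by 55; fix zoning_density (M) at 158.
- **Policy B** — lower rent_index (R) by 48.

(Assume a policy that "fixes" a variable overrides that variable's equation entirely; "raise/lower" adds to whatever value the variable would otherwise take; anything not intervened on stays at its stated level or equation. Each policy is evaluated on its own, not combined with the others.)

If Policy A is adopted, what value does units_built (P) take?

Policy A (R + 55, M := 158):
  M = 158
  R = 48 + 55 = 103
  P = 197 − 4·158 − 103 = -538

-538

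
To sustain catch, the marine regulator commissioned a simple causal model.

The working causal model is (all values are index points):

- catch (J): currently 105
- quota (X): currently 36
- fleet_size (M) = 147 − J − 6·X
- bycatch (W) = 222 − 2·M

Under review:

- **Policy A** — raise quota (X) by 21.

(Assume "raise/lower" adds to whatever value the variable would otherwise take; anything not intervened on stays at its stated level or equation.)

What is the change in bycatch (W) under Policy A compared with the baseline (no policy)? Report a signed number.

252

Baseline:
  J = 105
  X = 36
  M = 147 − 105 − 6·36 = -174
  W = 222 − 2·(-174) = 570
Policy A (X + 21):
  J = 105
  X = 36 + 21 = 57
  M = 147 − 105 − 6·57 = -300
  W = 222 − 2·(-300) = 822
Change in W: 822 − 570 = 252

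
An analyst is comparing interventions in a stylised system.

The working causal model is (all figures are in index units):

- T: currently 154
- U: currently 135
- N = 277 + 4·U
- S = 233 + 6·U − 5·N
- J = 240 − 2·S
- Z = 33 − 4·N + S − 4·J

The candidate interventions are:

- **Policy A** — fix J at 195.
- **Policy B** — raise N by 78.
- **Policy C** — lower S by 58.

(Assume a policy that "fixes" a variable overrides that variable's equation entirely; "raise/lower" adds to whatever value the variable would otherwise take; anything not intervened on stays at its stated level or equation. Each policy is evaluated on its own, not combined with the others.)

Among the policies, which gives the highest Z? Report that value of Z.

Policy A (J := 195):
  U = 135
  N = 277 + 4·135 = 817
  S = 233 + 6·135 − 5·817 = -3042
  J = 195
  Z = 33 − 4·817 + (-3042) − 4·195 = -7057
Policy B (N + 78):
  U = 135
  N = 277 + 4·135 (+78 from intervention) = 895
  S = 233 + 6·135 − 5·895 = -3432
  J = 240 − 2·(-3432) = 7104
  Z = 33 − 4·895 + (-3432) − 4·7104 = -35395
Policy C (S − 58):
  U = 135
  N = 277 + 4·135 = 817
  S = 233 + 6·135 − 5·817 (−58 from intervention) = -3100
  J = 240 − 2·(-3100) = 6440
  Z = 33 − 4·817 + (-3100) − 4·6440 = -32095
Comparing — Policy A: Z=-7057, Policy B: Z=-35395, Policy C: Z=-32095. Highest is -7057 (Policy A).

-7057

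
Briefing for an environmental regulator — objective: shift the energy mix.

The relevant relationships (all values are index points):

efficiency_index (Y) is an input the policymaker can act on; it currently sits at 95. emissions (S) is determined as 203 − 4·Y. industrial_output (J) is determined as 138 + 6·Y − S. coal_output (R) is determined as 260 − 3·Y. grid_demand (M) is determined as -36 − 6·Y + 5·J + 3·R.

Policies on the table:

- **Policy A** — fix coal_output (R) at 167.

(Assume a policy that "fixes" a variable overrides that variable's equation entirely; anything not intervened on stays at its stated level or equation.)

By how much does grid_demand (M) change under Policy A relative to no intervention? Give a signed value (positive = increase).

Baseline:
  Y = 95
  S = 203 − 4·95 = -177
  J = 138 + 6·95 − (-177) = 885
  R = 260 − 3·95 = -25
  M = -36 − 6·95 + 5·885 + 3·(-25) = 3744
Policy A (R := 167):
  Y = 95
  S = 203 − 4·95 = -177
  J = 138 + 6·95 − (-177) = 885
  R = 167
  M = -36 − 6·95 + 5·885 + 3·167 = 4320
Change in M: 4320 − 3744 = 576

576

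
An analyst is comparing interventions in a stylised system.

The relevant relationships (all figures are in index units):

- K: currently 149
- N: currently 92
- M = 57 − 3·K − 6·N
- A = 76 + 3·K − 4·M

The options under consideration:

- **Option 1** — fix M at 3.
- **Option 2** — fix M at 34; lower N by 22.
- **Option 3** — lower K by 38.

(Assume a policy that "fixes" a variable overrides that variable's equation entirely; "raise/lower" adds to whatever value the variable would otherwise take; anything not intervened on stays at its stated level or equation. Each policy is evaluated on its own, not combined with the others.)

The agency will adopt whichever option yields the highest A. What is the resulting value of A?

Option 1 (M := 3):
  K = 149
  N = 92
  M = 3
  A = 76 + 3·149 − 4·3 = 511
Option 2 (M := 34, N − 22):
  K = 149
  N = 92 − 22 = 70
  M = 34
  A = 76 + 3·149 − 4·34 = 387
Option 3 (K − 38):
  K = 149 − 38 = 111
  N = 92
  M = 57 − 3·111 − 6·92 = -828
  A = 76 + 3·111 − 4·(-828) = 3721
Comparing — Option 1: A=511, Option 2: A=387, Option 3: A=3721. Highest is 3721 (Option 3).

3721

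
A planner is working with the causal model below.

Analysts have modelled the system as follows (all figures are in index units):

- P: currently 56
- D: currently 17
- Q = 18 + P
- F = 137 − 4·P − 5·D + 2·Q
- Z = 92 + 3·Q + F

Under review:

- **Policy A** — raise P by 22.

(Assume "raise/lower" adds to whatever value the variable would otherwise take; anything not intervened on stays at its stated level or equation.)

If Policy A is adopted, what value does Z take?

Policy A (P + 22):
  P = 56 + 22 = 78
  D = 17
  Q = 18 + 78 = 96
  F = 137 − 4·78 − 5·17 + 2·96 = -68
  Z = 92 + 3·96 + (-68) = 312

312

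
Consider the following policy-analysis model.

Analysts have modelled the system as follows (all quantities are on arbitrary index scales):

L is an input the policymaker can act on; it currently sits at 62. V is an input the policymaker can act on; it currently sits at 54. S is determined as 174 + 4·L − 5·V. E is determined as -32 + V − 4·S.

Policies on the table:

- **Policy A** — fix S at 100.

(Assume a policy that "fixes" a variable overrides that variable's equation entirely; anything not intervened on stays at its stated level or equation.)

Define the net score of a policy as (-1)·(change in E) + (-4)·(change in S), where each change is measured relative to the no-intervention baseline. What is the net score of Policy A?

Baseline:
  L = 62
  V = 54
  S = 174 + 4·62 − 5·54 = 152
  E = -32 + 54 − 4·152 = -586
Policy A (S := 100):
  L = 62
  V = 54
  S = 100
  E = -32 + 54 − 4·100 = -378
ΔE = -378 − (-586) = 208; ΔS = 100 − 152 = -52
Score = (-1)·208 + (-4)·(-52) = 0

0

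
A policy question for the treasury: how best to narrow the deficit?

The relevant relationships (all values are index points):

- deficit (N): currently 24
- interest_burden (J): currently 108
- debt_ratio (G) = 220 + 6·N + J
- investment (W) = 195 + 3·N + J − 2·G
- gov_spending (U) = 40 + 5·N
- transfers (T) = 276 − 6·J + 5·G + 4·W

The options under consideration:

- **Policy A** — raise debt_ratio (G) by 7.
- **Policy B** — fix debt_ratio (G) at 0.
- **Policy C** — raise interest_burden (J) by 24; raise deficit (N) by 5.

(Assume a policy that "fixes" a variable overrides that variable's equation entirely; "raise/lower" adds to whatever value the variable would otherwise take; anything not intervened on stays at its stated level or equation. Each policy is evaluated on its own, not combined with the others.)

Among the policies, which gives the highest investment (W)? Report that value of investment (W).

Policy A (G + 7):
  N = 24
  J = 108
  G = 220 + 6·24 + 108 (+7 from intervention) = 479
  W = 195 + 3·24 + 108 − 2·479 = -583
Policy B (G := 0):
  N = 24
  J = 108
  G = 0
  W = 195 + 3·24 + 108 − 2·0 = 375
Policy C (J + 24, N + 5):
  N = 24 + 5 = 29
  J = 108 + 24 = 132
  G = 220 + 6·29 + 132 = 526
  W = 195 + 3·29 + 132 − 2·526 = -638
Comparing — Policy A: W=-583, Policy B: W=375, Policy C: W=-638. Highest is 375 (Policy B).

375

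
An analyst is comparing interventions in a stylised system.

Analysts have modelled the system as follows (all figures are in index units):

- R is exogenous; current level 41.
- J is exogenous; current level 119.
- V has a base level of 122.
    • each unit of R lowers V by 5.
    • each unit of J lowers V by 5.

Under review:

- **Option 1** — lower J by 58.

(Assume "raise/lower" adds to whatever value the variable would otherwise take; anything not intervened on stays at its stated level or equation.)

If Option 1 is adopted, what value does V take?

Option 1 (J − 58):
  R = 41
  J = 119 − 58 = 61
  V = 122 − 5·41 − 5·61 = -388

-388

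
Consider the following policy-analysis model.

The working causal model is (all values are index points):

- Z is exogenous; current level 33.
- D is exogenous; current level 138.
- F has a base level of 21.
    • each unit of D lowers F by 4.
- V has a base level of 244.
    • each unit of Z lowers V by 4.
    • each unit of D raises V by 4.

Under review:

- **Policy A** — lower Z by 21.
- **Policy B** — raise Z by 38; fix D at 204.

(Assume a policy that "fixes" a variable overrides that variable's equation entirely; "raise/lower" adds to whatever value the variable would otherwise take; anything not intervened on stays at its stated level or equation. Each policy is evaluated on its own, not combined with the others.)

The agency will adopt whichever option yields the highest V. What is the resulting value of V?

776

Policy A (Z − 21):
  Z = 33 − 21 = 12
  D = 138
  V = 244 − 4·12 + 4·138 = 748
Policy B (Z + 38, D := 204):
  Z = 33 + 38 = 71
  D = 204
  V = 244 − 4·71 + 4·204 = 776
Comparing — Policy A: V=748, Policy B: V=776. Highest is 776 (Policy B).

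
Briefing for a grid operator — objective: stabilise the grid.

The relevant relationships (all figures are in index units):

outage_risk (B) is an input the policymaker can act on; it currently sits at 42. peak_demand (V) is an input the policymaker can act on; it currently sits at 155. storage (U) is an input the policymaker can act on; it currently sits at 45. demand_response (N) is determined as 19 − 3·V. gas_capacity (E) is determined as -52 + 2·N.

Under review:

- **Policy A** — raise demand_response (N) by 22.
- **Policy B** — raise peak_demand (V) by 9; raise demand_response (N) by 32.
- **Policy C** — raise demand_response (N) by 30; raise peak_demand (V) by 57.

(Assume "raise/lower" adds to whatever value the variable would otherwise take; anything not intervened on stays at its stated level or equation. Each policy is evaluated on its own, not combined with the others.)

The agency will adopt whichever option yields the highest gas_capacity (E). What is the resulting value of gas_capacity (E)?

-900

Policy A (N + 22):
  V = 155
  N = 19 − 3·155 (+22 from intervention) = -424
  E = -52 + 2·(-424) = -900
Policy B (V + 9, N + 32):
  V = 155 + 9 = 164
  N = 19 − 3·164 (+32 from intervention) = -441
  E = -52 + 2·(-441) = -934
Policy C (N + 30, V + 57):
  V = 155 + 57 = 212
  N = 19 − 3·212 (+30 from intervention) = -587
  E = -52 + 2·(-587) = -1226
Comparing — Policy A: E=-900, Policy B: E=-934, Policy C: E=-1226. Highest is -900 (Policy A).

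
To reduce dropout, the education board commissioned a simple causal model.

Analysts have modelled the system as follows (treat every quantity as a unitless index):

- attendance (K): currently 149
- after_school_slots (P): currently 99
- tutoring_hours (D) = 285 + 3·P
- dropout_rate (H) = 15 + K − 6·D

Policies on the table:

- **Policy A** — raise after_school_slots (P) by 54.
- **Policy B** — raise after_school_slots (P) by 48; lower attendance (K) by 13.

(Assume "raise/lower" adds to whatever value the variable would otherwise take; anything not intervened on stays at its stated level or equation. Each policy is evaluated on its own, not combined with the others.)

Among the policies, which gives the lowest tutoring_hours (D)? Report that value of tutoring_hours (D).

Policy A (P + 54):
  P = 99 + 54 = 153
  D = 285 + 3·153 = 744
Policy B (P + 48, K − 13):
  P = 99 + 48 = 147
  D = 285 + 3·147 = 726
Comparing — Policy A: D=744, Policy B: D=726. Lowest is 726 (Policy B).

726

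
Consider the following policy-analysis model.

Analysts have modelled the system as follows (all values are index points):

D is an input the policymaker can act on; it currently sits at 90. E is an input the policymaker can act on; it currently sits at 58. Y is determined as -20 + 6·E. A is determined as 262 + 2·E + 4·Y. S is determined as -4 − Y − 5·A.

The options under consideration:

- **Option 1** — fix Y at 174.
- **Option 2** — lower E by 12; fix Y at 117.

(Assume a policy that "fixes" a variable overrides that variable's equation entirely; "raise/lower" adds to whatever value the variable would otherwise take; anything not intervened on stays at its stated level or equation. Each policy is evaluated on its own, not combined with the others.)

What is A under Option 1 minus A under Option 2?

Option 1 (Y := 174):
  E = 58
  Y = 174
  A = 262 + 2·58 + 4·174 = 1074
Option 2 (E − 12, Y := 117):
  E = 58 − 12 = 46
  Y = 117
  A = 262 + 2·46 + 4·117 = 822
A: 1074 − 822 = 252

252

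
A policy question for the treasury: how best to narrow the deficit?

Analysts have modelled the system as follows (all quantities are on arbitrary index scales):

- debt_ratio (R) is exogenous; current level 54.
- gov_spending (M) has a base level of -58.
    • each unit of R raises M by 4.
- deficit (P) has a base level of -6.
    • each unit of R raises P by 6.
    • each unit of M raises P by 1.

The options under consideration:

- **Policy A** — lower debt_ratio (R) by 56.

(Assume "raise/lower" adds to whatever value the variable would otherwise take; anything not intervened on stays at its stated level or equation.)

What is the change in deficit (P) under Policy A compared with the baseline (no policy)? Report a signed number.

Baseline:
  R = 54
  M = -58 + 4·54 = 158
  P = -6 + 6·54 + 158 = 476
Policy A (R − 56):
  R = 54 − 56 = -2
  M = -58 + 4·(-2) = -66
  P = -6 + 6·(-2) + (-66) = -84
Change in P: -84 − 476 = -560

-560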